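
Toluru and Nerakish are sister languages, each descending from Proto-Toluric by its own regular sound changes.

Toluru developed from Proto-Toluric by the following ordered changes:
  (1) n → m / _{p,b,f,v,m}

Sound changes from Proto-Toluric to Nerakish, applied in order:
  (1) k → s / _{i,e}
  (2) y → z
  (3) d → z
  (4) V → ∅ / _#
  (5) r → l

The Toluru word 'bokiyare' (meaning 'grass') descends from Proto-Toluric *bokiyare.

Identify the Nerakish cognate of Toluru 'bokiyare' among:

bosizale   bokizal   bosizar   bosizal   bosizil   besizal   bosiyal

Nerakish: *bokiyare
  bokiyare → bosiyare   [palatalisation]
  bosiyare → bosizare   [unconditioned shift]
  bosizare (rule 3 does not apply)
  bosizare → bosizar   [apocope]
  bosizar → bosizal   [unconditioned shift]
  giving Nerakish bosizal.
Among the options, 'bosizal' alone shows every Nerakish change applied in order.

bosizal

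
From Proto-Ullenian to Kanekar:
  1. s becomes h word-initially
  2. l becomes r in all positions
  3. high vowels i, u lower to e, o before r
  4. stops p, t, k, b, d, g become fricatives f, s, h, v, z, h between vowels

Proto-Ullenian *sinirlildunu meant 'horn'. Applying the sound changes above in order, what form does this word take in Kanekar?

Kanekar: *sinirlildunu > hinirlildunu > hinirrirdunu > hinerrerdunu  (by debuccalisation, unconditioned shift, pre-rhotic lowering)

hinerrerdunu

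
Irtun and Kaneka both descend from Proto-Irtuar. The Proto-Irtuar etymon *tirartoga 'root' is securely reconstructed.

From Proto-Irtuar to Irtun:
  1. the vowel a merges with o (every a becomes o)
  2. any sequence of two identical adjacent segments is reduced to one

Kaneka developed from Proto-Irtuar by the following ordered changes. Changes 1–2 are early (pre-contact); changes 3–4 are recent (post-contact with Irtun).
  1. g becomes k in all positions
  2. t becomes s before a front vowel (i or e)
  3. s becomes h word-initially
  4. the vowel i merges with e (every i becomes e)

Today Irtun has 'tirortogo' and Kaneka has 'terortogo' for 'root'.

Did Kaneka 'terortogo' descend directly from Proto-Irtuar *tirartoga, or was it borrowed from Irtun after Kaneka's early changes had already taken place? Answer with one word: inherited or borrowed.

borrowed

If inherited, *tirartoga would pass through all of Kaneka's changes:
Kaneka: *tirartoga > tirartoka > sirartoka > hirartoka > herartoka  (by unconditioned shift, palatalisation, debuccalisation, vowel merger)
If borrowed from Irtun 'tirortogo' after the early changes, it would undergo only the recent ones:
  rule 3 (debuccalisation): no change (tirortogo)
  rule 4 (vowel merger): tirortogo → terortogo
  ⇒ as a loan: terortogo
Kaneka 'terortogo' matches the loan outcome 'terortogo', not the inherited 'herartoka' — it skipped the early Kaneka changes, so it was borrowed from Irtun.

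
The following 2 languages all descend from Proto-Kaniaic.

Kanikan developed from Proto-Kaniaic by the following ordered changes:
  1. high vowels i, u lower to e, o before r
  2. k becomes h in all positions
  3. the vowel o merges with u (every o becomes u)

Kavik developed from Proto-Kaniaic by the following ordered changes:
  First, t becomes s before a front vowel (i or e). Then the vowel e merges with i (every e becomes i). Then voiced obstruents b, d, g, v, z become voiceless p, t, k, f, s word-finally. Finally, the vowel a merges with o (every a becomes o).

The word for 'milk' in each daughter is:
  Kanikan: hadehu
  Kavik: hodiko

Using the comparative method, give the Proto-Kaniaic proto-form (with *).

Position 5: Kanikan has h, Kavik has k. Taking the neighbouring segments as reconstructed: Kanikan h could go back to *k or *h; Kavik k can only go back to *k — the one source consistent with every daughter is *k.
Position 2: Kanikan has a, Kavik has o. Kanikan preserves a here (none of its changes turn any other segment into a), so the proto-segment is *a.
This points to *hadeko. Verify forward in each daughter:
Kanikan: *hadeko
  hadeko (rule 1 does not apply)
  hadeko → hadeho   [unconditioned shift]
  hadeho → hadehu   [vowel merger]
  giving Kanikan hadehu.
Kavik: *hadeko
  hadeko (rule 1 does not apply)
  hadeko → hadiko   [vowel merger]
  hadiko (rule 3 does not apply)
  hadiko → hodiko   [vowel merger]
  giving Kavik hodiko.
No other proto-form is consistent with every reflex, so the reconstruction is *hadeko.

*hadeko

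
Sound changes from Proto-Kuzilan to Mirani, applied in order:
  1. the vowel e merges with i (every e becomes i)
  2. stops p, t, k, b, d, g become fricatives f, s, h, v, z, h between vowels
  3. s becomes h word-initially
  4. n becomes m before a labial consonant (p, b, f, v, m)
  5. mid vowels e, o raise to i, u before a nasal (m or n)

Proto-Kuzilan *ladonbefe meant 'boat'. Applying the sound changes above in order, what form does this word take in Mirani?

lazumbifi

Mirani: *ladonbefe
  ladonbefe → ladonbifi   [vowel merger]
  ladonbifi → lazonbifi   [intervocalic lenition]
  lazonbifi (rule 3 does not apply)
  lazonbifi → lazombifi   [nasal place assimilation]
  lazombifi → lazumbifi   [pre-nasal raising]
  giving Mirani lazumbifi.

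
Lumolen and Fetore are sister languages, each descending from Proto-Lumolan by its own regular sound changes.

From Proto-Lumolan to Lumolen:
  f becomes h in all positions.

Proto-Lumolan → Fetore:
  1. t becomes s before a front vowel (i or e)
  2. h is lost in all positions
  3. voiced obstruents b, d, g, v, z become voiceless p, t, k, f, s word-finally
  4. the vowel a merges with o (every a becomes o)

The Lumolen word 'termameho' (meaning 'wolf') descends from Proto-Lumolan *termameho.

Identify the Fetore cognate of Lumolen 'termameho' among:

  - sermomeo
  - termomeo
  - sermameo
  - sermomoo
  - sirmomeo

sermomeo

Fetore: *termameho
  termameho → sermameho   [palatalisation]
  sermameho → sermameo   [h-loss]
  sermameo (rule 3 does not apply)
  sermameo → sermomeo   [vowel merger]
  giving Fetore sermomeo.
Only 'sermomeo' matches the regular Fetore development of *termameho.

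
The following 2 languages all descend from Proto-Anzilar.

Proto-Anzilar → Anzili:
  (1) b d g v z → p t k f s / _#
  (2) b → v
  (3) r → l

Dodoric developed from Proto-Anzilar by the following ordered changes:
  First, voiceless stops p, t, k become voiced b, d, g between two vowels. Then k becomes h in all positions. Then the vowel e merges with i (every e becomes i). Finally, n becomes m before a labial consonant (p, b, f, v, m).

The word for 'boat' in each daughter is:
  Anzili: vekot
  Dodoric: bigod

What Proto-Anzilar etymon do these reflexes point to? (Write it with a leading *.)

*bekod

Position 3: Anzili has k, Dodoric has g. Taking the neighbouring segments as reconstructed: Anzili k can only go back to *k; Dodoric g could go back to *k or *g — the one source consistent with every daughter is *k.
Position 5: Anzili has t, Dodoric has d. Taking the neighbouring segments as reconstructed: Anzili t could go back to *t or *d; Dodoric d can only go back to *d — the one source consistent with every daughter is *d.
This points to *bekod. Verify forward in each daughter:
Anzili: start from *bekod.
  rule 1 (final devoicing): bekod → bekot
  rule 2 (unconditioned shift): bekot → vekot
  rule 3: no change — vekot
  ⇒ Anzili vekot
Dodoric: *bekod > begod > bigod  (by intervocalic voicing, vowel merger)
*bekod is the unique common source.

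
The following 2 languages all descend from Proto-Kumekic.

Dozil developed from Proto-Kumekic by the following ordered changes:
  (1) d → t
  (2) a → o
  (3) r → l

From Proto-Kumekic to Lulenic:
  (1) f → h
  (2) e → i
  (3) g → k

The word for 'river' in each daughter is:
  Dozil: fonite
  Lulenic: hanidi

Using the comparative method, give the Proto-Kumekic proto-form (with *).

Position 1: Dozil has f, Lulenic has h. Dozil preserves f here (none of its changes turn any other segment into f), so the proto-segment is *f.
Position 6: Dozil has e, Lulenic has i. Dozil preserves e here (none of its changes turn any other segment into e), so the proto-segment is *e.
Verify the candidate proto-form against each daughter:
Dozil: start from *fanide.
  rule 1 (unconditioned shift): fanide → fanite
  rule 2 (vowel merger): fanite → fonite
  rule 3: no change — fonite
  ⇒ Dozil fonite
Lulenic: *fanide > hanide > hanidi  (by unconditioned shift, vowel merger)
*fanide is the unique common source.

*fanide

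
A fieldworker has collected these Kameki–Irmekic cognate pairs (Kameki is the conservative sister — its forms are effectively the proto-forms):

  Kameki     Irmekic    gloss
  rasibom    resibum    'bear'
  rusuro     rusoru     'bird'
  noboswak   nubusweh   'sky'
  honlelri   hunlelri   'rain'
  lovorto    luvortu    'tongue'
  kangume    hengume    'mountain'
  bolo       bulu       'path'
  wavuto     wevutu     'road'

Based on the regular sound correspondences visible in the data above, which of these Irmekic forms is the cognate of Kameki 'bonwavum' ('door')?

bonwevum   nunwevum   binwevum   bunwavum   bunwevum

bunwevum

honlelri ~ hunlelri — Kameki o corresponds to Irmekic u after a consonant, before a nasal.
wavuto ~ wevutu — Kameki a corresponds to Irmekic e after a consonant, before a labial obstruent.
Applying these to Kameki 'bonwavum':
  bonwavum → bunwavum   (o→u after a consonant, before a nasal)
  bunwavum → bunwevum   (a→e after a consonant, before a labial obstruent)
So the Irmekic cognate is 'bunwevum'.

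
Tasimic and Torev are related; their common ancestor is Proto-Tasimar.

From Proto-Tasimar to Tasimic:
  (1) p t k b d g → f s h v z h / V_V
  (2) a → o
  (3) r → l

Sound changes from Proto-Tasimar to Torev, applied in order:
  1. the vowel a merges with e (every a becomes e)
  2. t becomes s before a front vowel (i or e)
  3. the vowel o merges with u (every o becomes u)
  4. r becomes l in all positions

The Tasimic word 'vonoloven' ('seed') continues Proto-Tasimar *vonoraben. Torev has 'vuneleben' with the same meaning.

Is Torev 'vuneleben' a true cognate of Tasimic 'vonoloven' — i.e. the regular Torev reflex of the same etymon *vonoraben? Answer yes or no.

Derive the expected Torev reflex of *vonoraben:
Torev: start from *vonoraben.
  rule 1 (vowel merger): vonoraben → vonoreben
  rule 2: no change — vonoreben
  rule 3 (vowel merger): vonoreben → vunureben
  rule 4 (unconditioned shift): vunureben → vunuleben
  ⇒ Torev vunuleben
The regular Torev reflex would be 'vunuleben', but the attested form is 'vuneleben'. The correspondence is irregular, so they are not cognates (the Torev form has a different source).

no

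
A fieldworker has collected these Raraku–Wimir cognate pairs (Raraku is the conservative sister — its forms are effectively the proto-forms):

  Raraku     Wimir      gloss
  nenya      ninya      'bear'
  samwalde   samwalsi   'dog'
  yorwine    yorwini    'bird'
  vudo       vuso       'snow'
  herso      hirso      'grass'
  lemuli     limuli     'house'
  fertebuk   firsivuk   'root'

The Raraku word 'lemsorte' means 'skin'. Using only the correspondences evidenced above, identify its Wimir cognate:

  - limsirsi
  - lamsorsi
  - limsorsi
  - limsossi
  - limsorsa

lemuli ~ limuli — Raraku e corresponds to Wimir i after a consonant, before a nasal.
fertebuk ~ firsivuk — Raraku t corresponds to Wimir s after a consonant, before a front vowel.
samwalde ~ samwalsi, yorwine ~ yorwini — Raraku e corresponds to Wimir i word-finally.
Applying these to Raraku 'lemsorte':
  lemsorte → limsorte   (e→i after a consonant, before a nasal)
  limsorte → limsorse   (t→s after a consonant, before a front vowel)
  limsorse → limsorsi   (e→i word-finally)
So the Wimir cognate is 'limsorsi'.

limsorsi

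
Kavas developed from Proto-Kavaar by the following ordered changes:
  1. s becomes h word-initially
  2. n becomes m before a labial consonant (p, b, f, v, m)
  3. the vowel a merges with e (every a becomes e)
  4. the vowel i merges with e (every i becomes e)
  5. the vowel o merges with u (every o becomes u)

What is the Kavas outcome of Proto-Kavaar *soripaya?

Kavas: *soripaya
  soripaya → horipaya   [debuccalisation]
  horipaya (rule 2 does not apply)
  horipaya → horipeye   [vowel merger]
  horipeye → horepeye   [vowel merger]
  horepeye → hurepeye   [vowel merger]
  giving Kavas hurepeye.

hurepeye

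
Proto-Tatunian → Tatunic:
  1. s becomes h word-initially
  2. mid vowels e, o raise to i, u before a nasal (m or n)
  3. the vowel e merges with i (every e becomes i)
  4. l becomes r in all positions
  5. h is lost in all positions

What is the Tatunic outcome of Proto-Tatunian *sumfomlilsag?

umfumrirsag

Tatunic: *sumfomlilsag
  sumfomlilsag → humfomlilsag   [debuccalisation]
  humfomlilsag → humfumlilsag   [pre-nasal raising]
  humfumlilsag (rule 3 does not apply)
  humfumlilsag → humfumrirsag   [unconditioned shift]
  humfumrirsag → umfumrirsag   [h-loss]
  giving Tatunic umfumrirsag.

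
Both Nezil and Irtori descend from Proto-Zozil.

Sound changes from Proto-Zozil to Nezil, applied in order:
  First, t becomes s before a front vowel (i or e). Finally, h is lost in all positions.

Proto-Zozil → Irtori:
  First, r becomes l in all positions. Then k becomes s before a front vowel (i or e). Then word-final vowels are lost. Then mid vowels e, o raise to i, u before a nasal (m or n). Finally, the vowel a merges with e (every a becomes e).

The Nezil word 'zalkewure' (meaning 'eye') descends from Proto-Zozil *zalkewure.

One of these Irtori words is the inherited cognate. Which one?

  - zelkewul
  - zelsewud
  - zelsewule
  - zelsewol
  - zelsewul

Irtori: *zalkewure
  zalkewure → zalkewule   [unconditioned shift]
  zalkewule → zalsewule   [palatalisation]
  zalsewule → zalsewul   [apocope]
  zalsewul (rule 4 does not apply)
  zalsewul → zelsewul   [vowel merger]
  giving Irtori zelsewul.
Among the options, 'zelsewul' alone shows every Irtori change applied in order.

zelsewul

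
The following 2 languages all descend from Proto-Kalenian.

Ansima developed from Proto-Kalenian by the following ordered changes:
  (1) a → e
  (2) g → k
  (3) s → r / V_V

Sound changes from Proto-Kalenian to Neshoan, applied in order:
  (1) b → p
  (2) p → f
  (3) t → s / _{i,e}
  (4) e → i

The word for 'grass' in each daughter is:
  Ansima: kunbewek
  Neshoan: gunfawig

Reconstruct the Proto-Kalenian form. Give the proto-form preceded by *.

*gunbaweg

Position 8: Ansima has k, Neshoan has g. Neshoan preserves g here (none of its changes turn any other segment into g), so the proto-segment is *g.
Position 4: Ansima has b, Neshoan has f. Ansima preserves b here (none of its changes turn any other segment into b), so the proto-segment is *b.
This points to *gunbaweg. Verify forward in each daughter:
Ansima: *gunbaweg > gunbeweg > kunbewek  (by vowel merger, unconditioned shift)
Neshoan: start from *gunbaweg.
  rule 1 (unconditioned shift): gunbaweg → gunpaweg
  rule 2 (unconditioned shift): gunpaweg → gunfaweg
  rule 3: no change — gunfaweg
  rule 4 (vowel merger): gunfaweg → gunfawig
  ⇒ Neshoan gunfawig
Only *gunbaweg yields all of Ansima kunbewek, Neshoan gunfawig.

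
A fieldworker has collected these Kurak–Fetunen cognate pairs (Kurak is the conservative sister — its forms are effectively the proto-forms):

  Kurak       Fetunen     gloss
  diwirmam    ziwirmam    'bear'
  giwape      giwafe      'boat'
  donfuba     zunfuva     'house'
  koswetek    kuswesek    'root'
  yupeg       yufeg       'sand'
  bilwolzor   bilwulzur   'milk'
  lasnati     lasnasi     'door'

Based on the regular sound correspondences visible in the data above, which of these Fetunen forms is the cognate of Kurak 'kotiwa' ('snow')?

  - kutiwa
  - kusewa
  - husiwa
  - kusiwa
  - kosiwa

kusiwa

koswetek ~ kuswesek, bilwolzor ~ bilwulzur — Kurak o corresponds to Fetunen u after a consonant, before a consonant other than r, m, n, p, b, f, v.
lasnati ~ lasnasi — Kurak t corresponds to Fetunen s between vowels (before a front vowel).
Applying these to Kurak 'kotiwa':
  kotiwa → kutiwa   (o→u after a consonant, before a consonant other than r, m, n, p, b, f, v)
  kutiwa → kusiwa   (t→s between vowels (before a front vowel))
So the Fetunen cognate is 'kusiwa'.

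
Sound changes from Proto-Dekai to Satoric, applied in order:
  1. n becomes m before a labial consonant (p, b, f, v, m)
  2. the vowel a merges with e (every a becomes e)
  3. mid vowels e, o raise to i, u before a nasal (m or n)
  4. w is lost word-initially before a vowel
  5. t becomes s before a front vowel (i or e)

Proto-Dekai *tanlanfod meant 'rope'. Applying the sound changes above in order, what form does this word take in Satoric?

sinlimfod

Satoric: *tanlanfod > tanlamfod > tenlemfod > tinlimfod > sinlimfod  (by nasal place assimilation, vowel merger, pre-nasal raising, palatalisation)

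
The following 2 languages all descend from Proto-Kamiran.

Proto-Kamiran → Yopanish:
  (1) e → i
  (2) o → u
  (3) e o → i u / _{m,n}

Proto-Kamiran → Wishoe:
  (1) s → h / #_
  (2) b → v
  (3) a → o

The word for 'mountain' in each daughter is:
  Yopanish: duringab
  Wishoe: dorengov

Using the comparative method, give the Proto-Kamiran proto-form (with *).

Position 2: Yopanish has u, Wishoe has o. Taking the neighbouring segments as reconstructed: Yopanish u could go back to *o or *u; Wishoe o could go back to *a or *o — the one source consistent with every daughter is *o.
Position 7: Yopanish has a, Wishoe has o. Yopanish preserves a here (none of its changes turn any other segment into a), so the proto-segment is *a.
Continuing position by position gives *dorengab; check it forward:
Yopanish: start from *dorengab.
  rule 1 (vowel merger): dorengab → doringab
  rule 2 (vowel merger): doringab → duringab
  rule 3: no change — duringab
  ⇒ Yopanish duringab
Wishoe: *dorengab
  dorengab (rule 1 does not apply)
  dorengab → dorengav   [unconditioned shift]
  dorengav → dorengov   [vowel merger]
  giving Wishoe dorengov.
Only *dorengab yields all of Yopanish duringab, Wishoe dorengov.

*dorengab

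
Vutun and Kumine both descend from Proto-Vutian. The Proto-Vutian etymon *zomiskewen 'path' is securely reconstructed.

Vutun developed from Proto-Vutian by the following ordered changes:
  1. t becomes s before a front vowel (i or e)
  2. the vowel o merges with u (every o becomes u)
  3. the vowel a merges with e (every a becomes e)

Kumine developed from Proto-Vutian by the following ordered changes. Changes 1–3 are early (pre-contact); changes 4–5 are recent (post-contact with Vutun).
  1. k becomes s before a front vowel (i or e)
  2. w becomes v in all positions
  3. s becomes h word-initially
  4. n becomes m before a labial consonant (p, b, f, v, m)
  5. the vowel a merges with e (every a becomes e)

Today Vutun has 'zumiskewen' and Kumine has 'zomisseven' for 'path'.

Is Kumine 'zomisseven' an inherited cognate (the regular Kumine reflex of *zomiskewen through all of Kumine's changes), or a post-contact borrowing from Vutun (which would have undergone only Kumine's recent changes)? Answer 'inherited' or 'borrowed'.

If inherited, *zomiskewen would pass through all of Kumine's changes:
Kumine: start from *zomiskewen.
  rule 1 (palatalisation): zomiskewen → zomissewen
  rule 2 (unconditioned shift): zomissewen → zomisseven
  rule 3: no change — zomisseven
  rule 4: no change — zomisseven
  rule 5: no change — zomisseven
  ⇒ Kumine zomisseven
If borrowed from Vutun 'zumiskewen' after the early changes, it would undergo only the recent ones:
  rule 4 (nasal place assimilation): no change (zumiskewen)
  rule 5 (vowel merger): no change (zumiskewen)
  ⇒ as a loan: zumiskewen
Kumine 'zomisseven' matches the inherited outcome exactly, so it is an inherited cognate, not a loan.

inherited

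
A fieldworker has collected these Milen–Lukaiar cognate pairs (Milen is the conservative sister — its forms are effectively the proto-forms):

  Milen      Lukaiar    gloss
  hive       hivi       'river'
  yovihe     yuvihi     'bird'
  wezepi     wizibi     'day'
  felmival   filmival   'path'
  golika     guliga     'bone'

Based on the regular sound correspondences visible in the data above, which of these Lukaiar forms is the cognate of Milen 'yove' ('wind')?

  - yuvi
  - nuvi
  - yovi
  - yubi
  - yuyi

yuvi

yovihe ~ yuvihi — Milen o corresponds to Lukaiar u after a consonant, before a labial obstruent.
hive ~ hivi, yovihe ~ yuvihi — Milen e corresponds to Lukaiar i word-finally.
Applying these to Milen 'yove':
  yove → yuve   (o→u after a consonant, before a labial obstruent)
  yuve → yuvi   (e→i word-finally)
So the Lukaiar cognate is 'yuvi'.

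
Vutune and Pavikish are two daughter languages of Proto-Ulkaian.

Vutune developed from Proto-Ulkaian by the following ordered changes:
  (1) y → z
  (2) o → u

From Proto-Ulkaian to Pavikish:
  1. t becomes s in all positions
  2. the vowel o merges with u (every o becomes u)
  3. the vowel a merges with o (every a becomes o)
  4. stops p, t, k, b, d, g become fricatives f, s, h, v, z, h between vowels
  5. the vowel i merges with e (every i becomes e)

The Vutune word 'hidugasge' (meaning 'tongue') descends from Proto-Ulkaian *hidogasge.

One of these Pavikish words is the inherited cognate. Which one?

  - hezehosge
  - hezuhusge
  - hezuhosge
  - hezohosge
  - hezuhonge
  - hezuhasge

Pavikish: *hidogasge
  hidogasge (rule 1 does not apply)
  hidogasge → hidugasge   [vowel merger]
  hidugasge → hidugosge   [vowel merger]
  hidugosge → hizuhosge   [intervocalic lenition]
  hizuhosge → hezuhosge   [vowel merger]
  giving Pavikish hezuhosge.

hezuhosge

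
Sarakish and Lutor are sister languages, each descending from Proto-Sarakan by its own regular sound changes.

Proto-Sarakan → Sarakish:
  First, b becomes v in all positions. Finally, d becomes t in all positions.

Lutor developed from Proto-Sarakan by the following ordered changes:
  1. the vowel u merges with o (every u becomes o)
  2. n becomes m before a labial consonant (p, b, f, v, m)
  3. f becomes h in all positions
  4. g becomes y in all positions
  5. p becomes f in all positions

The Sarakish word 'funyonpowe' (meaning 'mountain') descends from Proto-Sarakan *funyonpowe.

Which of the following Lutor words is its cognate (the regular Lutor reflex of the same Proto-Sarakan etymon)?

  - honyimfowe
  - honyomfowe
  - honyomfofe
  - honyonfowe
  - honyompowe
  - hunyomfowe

honyomfowe

Lutor: *funyonpowe > fonyonpowe > fonyompowe > honyompowe > honyomfowe  (by vowel merger, nasal place assimilation, unconditioned shift, unconditioned shift)
Among the options, 'honyomfowe' alone shows every Lutor change applied in order.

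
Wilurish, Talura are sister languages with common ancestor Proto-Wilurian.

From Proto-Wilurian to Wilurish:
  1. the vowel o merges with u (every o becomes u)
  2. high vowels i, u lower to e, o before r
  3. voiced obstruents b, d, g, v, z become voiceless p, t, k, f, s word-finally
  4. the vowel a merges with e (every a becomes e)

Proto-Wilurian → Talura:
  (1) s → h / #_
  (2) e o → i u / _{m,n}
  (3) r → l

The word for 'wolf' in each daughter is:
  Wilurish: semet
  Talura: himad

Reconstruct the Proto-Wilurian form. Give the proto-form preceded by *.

*semad

Position 4: Wilurish has e, Talura has a. Talura preserves a here (none of its changes turn any other segment into a), so the proto-segment is *a.
Position 2: Wilurish has e, Talura has i. Taking the neighbouring segments as reconstructed: Wilurish e could go back to *a or *e; Talura i could go back to *e or *i — the one source consistent with every daughter is *e.
Continuing position by position gives *semad; check it forward:
Wilurish: *semad > semat > semet  (by final devoicing, vowel merger)
Talura: start from *semad.
  rule 1 (debuccalisation): semad → hemad
  rule 2 (pre-nasal raising): hemad → himad
  rule 3: no change — himad
  ⇒ Talura himad
No other proto-form is consistent with every reflex, so the reconstruction is *semad.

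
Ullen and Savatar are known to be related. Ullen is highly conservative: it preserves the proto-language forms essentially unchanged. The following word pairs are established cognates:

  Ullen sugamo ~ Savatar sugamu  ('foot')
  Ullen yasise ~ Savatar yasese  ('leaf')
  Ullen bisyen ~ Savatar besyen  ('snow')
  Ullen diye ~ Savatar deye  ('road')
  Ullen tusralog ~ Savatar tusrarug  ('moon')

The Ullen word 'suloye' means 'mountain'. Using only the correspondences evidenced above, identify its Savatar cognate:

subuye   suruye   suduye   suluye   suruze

suruye

tusralog ~ tusrarug — Ullen l corresponds to Savatar r between vowels (before a back vowel).
tusralog ~ tusrarug — Ullen o corresponds to Savatar u after a consonant, before a consonant other than r, m, n, p, b, f, v.
Applying these to Ullen 'suloye':
  suloye → suroye   (l→r between vowels (before a back vowel))
  suroye → suruye   (o→u after a consonant, before a consonant other than r, m, n, p, b, f, v)
So the Savatar cognate is 'suruye'.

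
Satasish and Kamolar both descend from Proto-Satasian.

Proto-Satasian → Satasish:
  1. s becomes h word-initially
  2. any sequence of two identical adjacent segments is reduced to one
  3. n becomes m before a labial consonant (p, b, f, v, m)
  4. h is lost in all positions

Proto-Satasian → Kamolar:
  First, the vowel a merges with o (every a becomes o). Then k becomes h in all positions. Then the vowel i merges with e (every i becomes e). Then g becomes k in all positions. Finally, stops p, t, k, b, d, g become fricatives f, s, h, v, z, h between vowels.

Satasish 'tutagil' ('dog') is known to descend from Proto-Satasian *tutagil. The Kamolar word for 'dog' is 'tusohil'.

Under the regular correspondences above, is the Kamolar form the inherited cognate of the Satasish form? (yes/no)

no

Derive the expected Kamolar reflex of *tutagil:
Kamolar: start from *tutagil.
  rule 1 (vowel merger): tutagil → tutogil
  rule 2: no change — tutogil
  rule 3 (vowel merger): tutogil → tutogel
  rule 4 (unconditioned shift): tutogel → tutokel
  rule 5 (intervocalic lenition): tutokel → tusohel
  ⇒ Kamolar tusohel
The regular Kamolar reflex would be 'tusohel', but the attested form is 'tusohil'. The correspondence is irregular, so they are not cognates (the Kamolar form has a different source).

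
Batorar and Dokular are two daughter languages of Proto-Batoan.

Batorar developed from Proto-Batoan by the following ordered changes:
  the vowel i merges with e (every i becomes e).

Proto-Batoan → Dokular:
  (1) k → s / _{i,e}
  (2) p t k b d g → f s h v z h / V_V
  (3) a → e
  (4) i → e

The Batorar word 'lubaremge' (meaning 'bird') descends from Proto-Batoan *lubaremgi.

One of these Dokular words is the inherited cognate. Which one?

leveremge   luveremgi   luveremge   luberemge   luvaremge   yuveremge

Dokular: *lubaremgi
  lubaremgi (rule 1 does not apply)
  lubaremgi → luvaremgi   [intervocalic lenition]
  luvaremgi → luveremgi   [vowel merger]
  luveremgi → luveremge   [vowel merger]
  giving Dokular luveremge.
The other candidates each miss or misapply at least one Dokular change.

luveremge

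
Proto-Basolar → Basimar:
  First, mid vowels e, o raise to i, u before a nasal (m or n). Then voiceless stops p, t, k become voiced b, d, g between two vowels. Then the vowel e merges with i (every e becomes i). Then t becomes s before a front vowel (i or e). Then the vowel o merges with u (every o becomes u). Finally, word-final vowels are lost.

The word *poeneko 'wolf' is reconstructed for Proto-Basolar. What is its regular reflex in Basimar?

Basimar: *poeneko
  poeneko → poineko   [pre-nasal raising]
  poineko → poinego   [intervocalic voicing]
  poinego → poinigo   [vowel merger]
  poinigo (rule 4 does not apply)
  poinigo → puinigu   [vowel merger]
  puinigu → puinig   [apocope]
  giving Basimar puinig.

puinig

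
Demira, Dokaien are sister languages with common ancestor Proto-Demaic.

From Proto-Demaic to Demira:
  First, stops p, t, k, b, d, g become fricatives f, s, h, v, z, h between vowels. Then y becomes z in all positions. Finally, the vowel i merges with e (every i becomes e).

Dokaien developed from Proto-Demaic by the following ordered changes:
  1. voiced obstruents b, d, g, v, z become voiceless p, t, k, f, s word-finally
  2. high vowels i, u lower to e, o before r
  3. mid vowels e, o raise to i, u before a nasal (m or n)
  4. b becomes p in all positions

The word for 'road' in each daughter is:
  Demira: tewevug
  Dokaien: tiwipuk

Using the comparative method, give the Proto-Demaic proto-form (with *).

*tiwibug

Position 2: Demira has e, Dokaien has i. Taking the neighbouring segments as reconstructed: Demira e could go back to *e or *i; Dokaien i can only go back to *i — the one source consistent with every daughter is *i.
Position 4: Demira has e, Dokaien has i. Taking the neighbouring segments as reconstructed: Demira e could go back to *e or *i; Dokaien i can only go back to *i — the one source consistent with every daughter is *i.
Position 5: Demira has v, Dokaien has p. Taking the neighbouring segments as reconstructed: Demira v could go back to *b or *v; Dokaien p could go back to *p or *b — the one source consistent with every daughter is *b.
Continuing position by position gives *tiwibug; check it forward:
Demira: *tiwibug > tiwivug > tewevug  (by intervocalic lenition, vowel merger)
Dokaien: *tiwibug > tiwibuk > tiwipuk  (by final devoicing, unconditioned shift)
Only *tiwibug yields all of Demira tewevug, Dokaien tiwipuk.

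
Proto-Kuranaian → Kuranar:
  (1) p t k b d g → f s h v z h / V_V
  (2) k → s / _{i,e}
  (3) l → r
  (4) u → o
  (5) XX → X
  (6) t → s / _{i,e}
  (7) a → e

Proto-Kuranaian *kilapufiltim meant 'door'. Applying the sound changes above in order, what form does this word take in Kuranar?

sirefofirsim

Kuranar: *kilapufiltim > kilafufiltim > silafufiltim > sirafufirtim > sirafofirtim > sirafofirsim > sirefofirsim  (by intervocalic lenition, palatalisation, unconditioned shift, vowel merger, palatalisation, vowel merger)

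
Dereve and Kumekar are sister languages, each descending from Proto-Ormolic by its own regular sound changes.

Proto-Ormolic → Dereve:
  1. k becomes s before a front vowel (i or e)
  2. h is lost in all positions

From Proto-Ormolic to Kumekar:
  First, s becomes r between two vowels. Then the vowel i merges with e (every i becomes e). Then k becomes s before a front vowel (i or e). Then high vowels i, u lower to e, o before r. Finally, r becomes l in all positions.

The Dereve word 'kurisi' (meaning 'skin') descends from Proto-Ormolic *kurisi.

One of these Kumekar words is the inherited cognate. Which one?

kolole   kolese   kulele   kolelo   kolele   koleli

Kumekar: *kurisi > kuriri > kurere > korere > kolele  (by rhotacism, vowel merger, pre-rhotic lowering, unconditioned shift)
The other candidates each miss or misapply at least one Kumekar change.

kolele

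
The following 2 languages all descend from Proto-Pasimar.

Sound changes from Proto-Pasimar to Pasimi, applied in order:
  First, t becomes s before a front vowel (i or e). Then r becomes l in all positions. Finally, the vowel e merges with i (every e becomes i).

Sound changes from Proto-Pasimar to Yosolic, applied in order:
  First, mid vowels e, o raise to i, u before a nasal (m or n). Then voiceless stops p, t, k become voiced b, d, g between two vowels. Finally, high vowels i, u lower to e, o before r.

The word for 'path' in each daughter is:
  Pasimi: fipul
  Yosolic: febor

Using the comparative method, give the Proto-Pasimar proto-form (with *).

Position 4: Pasimi has u, Yosolic has o. Pasimi preserves u here (none of its changes turn any other segment into u), so the proto-segment is *u.
Position 5: Pasimi has l, Yosolic has r. Yosolic preserves r here (none of its changes turn any other segment into r), so the proto-segment is *r.
Position 2: Pasimi has i, Yosolic has e. Taking the neighbouring segments as reconstructed: Pasimi i could go back to *e or *i; Yosolic e can only go back to *e — the one source consistent with every daughter is *e.
Verify the candidate proto-form against each daughter:
Pasimi: *fepur
  fepur (rule 1 does not apply)
  fepur → fepul   [unconditioned shift]
  fepul → fipul   [vowel merger]
  giving Pasimi fipul.
Yosolic: *fepur
  fepur (rule 1 does not apply)
  fepur → febur   [intervocalic voicing]
  febur → febor   [pre-rhotic lowering]
  giving Yosolic febor.
No other proto-form is consistent with every reflex, so the reconstruction is *fepur.

*fepur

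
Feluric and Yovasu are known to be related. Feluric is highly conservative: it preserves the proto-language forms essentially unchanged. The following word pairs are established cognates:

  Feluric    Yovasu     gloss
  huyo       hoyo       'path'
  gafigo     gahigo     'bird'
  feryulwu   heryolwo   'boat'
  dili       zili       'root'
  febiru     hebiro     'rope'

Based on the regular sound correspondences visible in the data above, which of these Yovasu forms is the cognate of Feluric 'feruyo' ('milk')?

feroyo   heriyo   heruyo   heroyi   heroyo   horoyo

feryulwu ~ heryolwo, febiru ~ hebiro — Feluric f corresponds to Yovasu h word-initially before a front vowel.
huyo ~ hoyo, feryulwu ~ heryolwo — Feluric u corresponds to Yovasu o after a consonant, before a consonant other than r, m, n, p, b, f, v.
Applying these to Feluric 'feruyo':
  feruyo → heruyo   (f→h word-initially before a front vowel)
  heruyo → heroyo   (u→o after a consonant, before a consonant other than r, m, n, p, b, f, v)
So the Yovasu cognate is 'heroyo'.

heroyo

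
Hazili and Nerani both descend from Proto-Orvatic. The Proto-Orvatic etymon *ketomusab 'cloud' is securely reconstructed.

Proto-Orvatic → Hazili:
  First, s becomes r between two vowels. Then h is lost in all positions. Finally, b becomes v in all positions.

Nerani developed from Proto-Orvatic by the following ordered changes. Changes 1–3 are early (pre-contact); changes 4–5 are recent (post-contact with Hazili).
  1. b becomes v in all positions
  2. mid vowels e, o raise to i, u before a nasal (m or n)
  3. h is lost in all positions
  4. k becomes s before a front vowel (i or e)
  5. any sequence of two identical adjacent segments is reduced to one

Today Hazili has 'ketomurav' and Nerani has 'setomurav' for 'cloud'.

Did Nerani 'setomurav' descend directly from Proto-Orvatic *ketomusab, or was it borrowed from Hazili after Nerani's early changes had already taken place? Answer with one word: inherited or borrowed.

borrowed

If inherited, *ketomusab would pass through all of Nerani's changes:
Nerani: *ketomusab > ketomusav > ketumusav > setumusav  (by unconditioned shift, pre-nasal raising, palatalisation)
If borrowed from Hazili 'ketomurav' after the early changes, it would undergo only the recent ones:
  rule 4 (palatalisation): ketomurav → setomurav
  rule 5 (degemination): no change (setomurav)
  ⇒ as a loan: setomurav
Nerani 'setomurav' matches the loan outcome 'setomurav', not the inherited 'setumusav' — it skipped the early Nerani changes, so it was borrowed from Hazili.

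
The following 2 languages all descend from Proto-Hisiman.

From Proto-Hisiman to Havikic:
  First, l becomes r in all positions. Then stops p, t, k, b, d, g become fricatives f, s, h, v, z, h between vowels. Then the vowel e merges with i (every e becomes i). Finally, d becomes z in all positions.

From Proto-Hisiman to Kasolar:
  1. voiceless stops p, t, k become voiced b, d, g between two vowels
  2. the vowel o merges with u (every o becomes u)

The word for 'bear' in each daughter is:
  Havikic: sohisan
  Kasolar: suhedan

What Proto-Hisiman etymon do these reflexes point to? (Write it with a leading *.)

Position 4: Havikic has i, Kasolar has e. Kasolar preserves e here (none of its changes turn any other segment into e), so the proto-segment is *e.
Position 5: Havikic has s, Kasolar has d. Taking the neighbouring segments as reconstructed: Havikic s could go back to *t or *s; Kasolar d could go back to *t or *d — the one source consistent with every daughter is *t.
Position 2: Havikic has o, Kasolar has u. Havikic preserves o here (none of its changes turn any other segment into o), so the proto-segment is *o.
The remaining positions agree across the daughters. Check the candidate against every language:
Havikic: *sohetan > sohesan > sohisan  (by intervocalic lenition, vowel merger)
Kasolar: *sohetan
  sohetan → sohedan   [intervocalic voicing]
  sohedan → suhedan   [vowel merger]
  giving Kasolar suhedan.
Only *sohetan yields all of Havikic sohisan, Kasolar suhedan.

*sohetan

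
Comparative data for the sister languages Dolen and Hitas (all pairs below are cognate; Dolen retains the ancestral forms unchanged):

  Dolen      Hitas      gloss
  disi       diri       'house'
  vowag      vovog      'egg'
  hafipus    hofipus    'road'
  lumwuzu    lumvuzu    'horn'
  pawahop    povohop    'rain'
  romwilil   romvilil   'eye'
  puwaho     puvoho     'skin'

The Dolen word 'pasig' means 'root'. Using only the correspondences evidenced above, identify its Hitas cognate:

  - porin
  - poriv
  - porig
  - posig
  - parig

porig

vowag ~ vovog, pawahop ~ povohop — Dolen a corresponds to Hitas o after a consonant, before a consonant other than r, m, n, p, b, f, v.
disi ~ diri — Dolen s corresponds to Hitas r between vowels (before a front vowel).
Applying these to Dolen 'pasig':
  pasig → posig   (a→o after a consonant, before a consonant other than r, m, n, p, b, f, v)
  posig → porig   (s→r between vowels (before a front vowel))
So the Hitas cognate is 'porig'.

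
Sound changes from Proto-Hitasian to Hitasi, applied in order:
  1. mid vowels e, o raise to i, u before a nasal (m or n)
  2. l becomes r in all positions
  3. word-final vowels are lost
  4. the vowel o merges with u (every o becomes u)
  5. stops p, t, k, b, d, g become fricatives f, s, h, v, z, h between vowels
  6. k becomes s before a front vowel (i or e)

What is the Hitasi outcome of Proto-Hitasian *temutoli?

timusur

Hitasi: start from *temutoli.
  rule 1 (pre-nasal raising): temutoli → timutoli
  rule 2 (unconditioned shift): timutoli → timutori
  rule 3 (apocope): timutori → timutor
  rule 4 (vowel merger): timutor → timutur
  rule 5 (intervocalic lenition): timutur → timusur
  rule 6: no change — timusur
  ⇒ Hitasi timusur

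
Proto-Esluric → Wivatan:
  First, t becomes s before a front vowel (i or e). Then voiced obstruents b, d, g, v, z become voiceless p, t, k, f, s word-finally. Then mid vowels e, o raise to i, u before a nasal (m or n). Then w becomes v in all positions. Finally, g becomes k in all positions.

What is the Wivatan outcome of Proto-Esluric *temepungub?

simepunkup

Wivatan: *temepungub > semepungub > semepungup > simepungup > simepunkup  (by palatalisation, final devoicing, pre-nasal raising, unconditioned shift)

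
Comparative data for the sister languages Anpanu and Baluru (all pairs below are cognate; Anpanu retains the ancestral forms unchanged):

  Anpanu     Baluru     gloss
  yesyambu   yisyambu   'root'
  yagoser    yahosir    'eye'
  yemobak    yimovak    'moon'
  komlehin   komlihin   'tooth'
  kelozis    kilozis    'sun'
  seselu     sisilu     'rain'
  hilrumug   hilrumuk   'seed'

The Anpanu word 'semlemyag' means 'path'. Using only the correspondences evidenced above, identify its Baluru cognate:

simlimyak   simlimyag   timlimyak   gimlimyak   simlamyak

simlimyak

yemobak ~ yimovak — Anpanu e corresponds to Baluru i after a consonant, before a nasal.
hilrumug ~ hilrumuk — Anpanu g corresponds to Baluru k word-finally.
Applying these to Anpanu 'semlemyag':
  semlemyag → simlemyag   (e→i after a consonant, before a nasal)
  simlemyag → simlimyag   (e→i after a consonant, before a nasal)
  simlimyag → simlimyak   (g→k word-finally)
So the Baluru cognate is 'simlimyak'.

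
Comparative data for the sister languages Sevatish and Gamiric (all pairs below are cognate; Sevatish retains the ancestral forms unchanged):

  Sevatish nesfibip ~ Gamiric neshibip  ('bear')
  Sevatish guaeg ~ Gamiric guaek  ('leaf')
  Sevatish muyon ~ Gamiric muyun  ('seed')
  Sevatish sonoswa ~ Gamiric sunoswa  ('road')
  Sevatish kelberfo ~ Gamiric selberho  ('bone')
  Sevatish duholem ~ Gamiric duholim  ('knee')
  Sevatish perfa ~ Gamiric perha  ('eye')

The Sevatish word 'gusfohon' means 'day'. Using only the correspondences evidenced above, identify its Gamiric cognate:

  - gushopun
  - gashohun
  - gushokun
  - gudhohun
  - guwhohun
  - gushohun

gushohun

kelberfo ~ selberho — Sevatish f corresponds to Gamiric h after a consonant, before a back vowel.
muyon ~ muyun, sonoswa ~ sunoswa — Sevatish o corresponds to Gamiric u after a consonant, before a nasal.
Applying these to Sevatish 'gusfohon':
  gusfohon → gushohon   (f→h after a consonant, before a back vowel)
  gushohon → gushohun   (o→u after a consonant, before a nasal)
So the Gamiric cognate is 'gushohun'.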